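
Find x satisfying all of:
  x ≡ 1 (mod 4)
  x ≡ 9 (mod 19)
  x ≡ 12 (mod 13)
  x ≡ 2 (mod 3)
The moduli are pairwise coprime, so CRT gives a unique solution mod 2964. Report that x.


Product of moduli M = 4 · 19 · 13 · 3 = 2964.
Merge one congruence at a time:
  Start: x ≡ 1 (mod 4).
  Combine with x ≡ 9 (mod 19); new modulus lcm = 76.
    Write x = 1 + 4·t and substitute into x ≡ 9 (mod 19): 4·t ≡ 9 − 1 = 8 (mod 19).
    The inverse of 4 mod 19 is 5 (since 4·5 = 20 = 1·19 + 1), so t ≡ 5·8 = 40 ≡ 2 (mod 19).
    Then x = 1 + 4·2 = 9, valid modulo lcm(4, 19) = 76: x ≡ 9 (mod 76).
  Combine with x ≡ 12 (mod 13); new modulus lcm = 988.
    Write x = 9 + 76·t and substitute into x ≡ 12 (mod 13): 76·t ≡ 12 − 9 = 3 (mod 13).
    Reduce coefficients mod 13: 11·t ≡ 3 (mod 13).
    The inverse of 11 mod 13 is 6 (since 11·6 = 66 = 5·13 + 1), so t ≡ 6·3 = 18 ≡ 5 (mod 13).
    Then x = 9 + 76·5 = 389, valid modulo lcm(76, 13) = 988: x ≡ 389 (mod 988).
  Combine with x ≡ 2 (mod 3); new modulus lcm = 2964.
    Write x = 389 + 988·t and substitute into x ≡ 2 (mod 3): 988·t ≡ 2 − 389 = -387 (mod 3).
    Reduce coefficients mod 3: 1·t ≡ 0 (mod 3).
    So t ≡ 0 (mod 3).
    Then x = 389 + 988·0 = 389, valid modulo lcm(988, 3) = 2964: x ≡ 389 (mod 2964).
Verify against each original: 389 mod 4 = 1, 389 mod 19 = 9, 389 mod 13 = 12, 389 mod 3 = 2.

x ≡ 389 (mod 2964).


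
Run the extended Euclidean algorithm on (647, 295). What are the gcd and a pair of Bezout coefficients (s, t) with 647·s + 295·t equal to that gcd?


Euclidean algorithm on (647, 295) — divide until remainder is 0:
  647 = 2 · 295 + 57
  295 = 5 · 57 + 10
  57 = 5 · 10 + 7
  10 = 1 · 7 + 3
  7 = 2 · 3 + 1
  3 = 3 · 1 + 0
gcd(647, 295) = 1.
Track Bezout coefficients alongside the remainders: start with r₀ = 647 = a·1 + b·0 (s = 1, t = 0) and r₁ = 295 = a·0 + b·1 (s = 0, t = 1); each new remainder r_{k+1} = r_{k-1} − q_k·r_k inherits s_{k+1} = s_{k-1} − q_k·s_k, t_{k+1} = t_{k-1} − q_k·t_k, so r_k = a·s_k + b·t_k at every step:
  q = 2: r = 57, s = 1 − 2·0 = 1, t = 0 − 2·1 = -2  (check: 647·1 + 295·(-2) = 57)
  q = 5: r = 10, s = 0 − 5·1 = -5, t = 1 − 5·(-2) = 11  (check: 647·(-5) + 295·11 = 10)
  q = 5: r = 7, s = 1 − 5·(-5) = 26, t = -2 − 5·11 = -57  (check: 647·26 + 295·(-57) = 7)
  q = 1: r = 3, s = -5 − 1·26 = -31, t = 11 − 1·(-57) = 68  (check: 647·(-31) + 295·68 = 3)
  q = 2: r = 1, s = 26 − 2·(-31) = 88, t = -57 − 2·68 = -193  (check: 647·88 + 295·(-193) = 1)
The row with r = 1 (the gcd) gives the Bezout coefficients s = 88, t = -193.
Result: 647 · (88) + 295 · (-193) = 1.

gcd(647, 295) = 1; s = 88, t = -193 (check: 647·88 + 295·(-193) = 1).


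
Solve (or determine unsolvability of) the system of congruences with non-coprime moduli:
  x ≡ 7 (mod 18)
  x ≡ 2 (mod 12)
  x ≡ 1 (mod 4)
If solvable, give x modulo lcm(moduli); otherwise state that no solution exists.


Moduli 18, 12, 4 are not pairwise coprime, so CRT works modulo lcm(m_i) when all pairwise compatibility conditions hold.
Pairwise compatibility: gcd(m_i, m_j) must divide a_i - a_j for every pair.
Merge one congruence at a time:
  Start: x ≡ 7 (mod 18).
  Combine with x ≡ 2 (mod 12): gcd(18, 12) = 6, and 2 - 7 = -5 is NOT divisible by 6.
    ⇒ system is inconsistent (no integer solution).

No solution (the system is inconsistent).


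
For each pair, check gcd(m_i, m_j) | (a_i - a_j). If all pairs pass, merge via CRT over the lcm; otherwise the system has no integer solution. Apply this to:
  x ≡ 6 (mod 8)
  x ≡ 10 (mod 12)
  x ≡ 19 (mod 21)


Moduli 8, 12, 21 are not pairwise coprime, so CRT works modulo lcm(m_i) when all pairwise compatibility conditions hold.
Pairwise compatibility: gcd(m_i, m_j) must divide a_i - a_j for every pair.
Merge one congruence at a time:
  Start: x ≡ 6 (mod 8).
  Combine with x ≡ 10 (mod 12): gcd(8, 12) = 4; 10 - 6 = 4, which IS divisible by 4, so compatible.
    Write x = 6 + 8·t and substitute into x ≡ 10 (mod 12): 8·t ≡ 10 − 6 = 4 (mod 12).
    Divide the congruence (and modulus) by g = 4: 2·t ≡ 1 (mod 3).
    The inverse of 2 mod 3 is 2 (since 2·2 = 4 = 1·3 + 1), so t ≡ 2·1 = 2 ≡ 2 (mod 3).
    Then x = 6 + 8·2 = 22, valid modulo lcm(8, 12) = 24: x ≡ 22 (mod 24).
  Combine with x ≡ 19 (mod 21): gcd(24, 21) = 3; 19 - 22 = -3, which IS divisible by 3, so compatible.
    Write x = 22 + 24·t and substitute into x ≡ 19 (mod 21): 24·t ≡ 19 − 22 = -3 (mod 21).
    Divide the congruence (and modulus) by g = 3: 8·t ≡ -1 (mod 7).
    Reduce coefficients mod 7: 1·t ≡ 6 (mod 7).
    So t ≡ 6 (mod 7).
    Then x = 22 + 24·6 = 166, valid modulo lcm(24, 21) = 168: x ≡ 166 (mod 168).
Verify: 166 mod 8 = 6, 166 mod 12 = 10, 166 mod 21 = 19.

x ≡ 166 (mod 168).


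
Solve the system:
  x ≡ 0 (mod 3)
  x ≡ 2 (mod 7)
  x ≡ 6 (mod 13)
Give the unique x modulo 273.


Moduli 3, 7, 13 are pairwise coprime; by CRT there is a unique solution modulo M = 3 · 7 · 13 = 273.
Solve pairwise, accumulating the modulus:
  Start with x ≡ 0 (mod 3).
  Combine with x ≡ 2 (mod 7): since gcd(3, 7) = 1, we get a unique residue mod 21.
    Write x = 0 + 3·t and substitute into x ≡ 2 (mod 7): 3·t ≡ 2 − 0 = 2 (mod 7).
    The inverse of 3 mod 7 is 5 (since 3·5 = 15 = 2·7 + 1), so t ≡ 5·2 = 10 ≡ 3 (mod 7).
    Then x = 0 + 3·3 = 9, valid modulo lcm(3, 7) = 21: x ≡ 9 (mod 21).
  Combine with x ≡ 6 (mod 13): since gcd(21, 13) = 1, we get a unique residue mod 273.
    Write x = 9 + 21·t and substitute into x ≡ 6 (mod 13): 21·t ≡ 6 − 9 = -3 (mod 13).
    Reduce coefficients mod 13: 8·t ≡ 10 (mod 13).
    The inverse of 8 mod 13 is 5 (since 8·5 = 40 = 3·13 + 1), so t ≡ 5·10 = 50 ≡ 11 (mod 13).
    Then x = 9 + 21·11 = 240, valid modulo lcm(21, 13) = 273: x ≡ 240 (mod 273).
Verify: 240 mod 3 = 0 ✓, 240 mod 7 = 2 ✓, 240 mod 13 = 6 ✓.

x ≡ 240 (mod 273).


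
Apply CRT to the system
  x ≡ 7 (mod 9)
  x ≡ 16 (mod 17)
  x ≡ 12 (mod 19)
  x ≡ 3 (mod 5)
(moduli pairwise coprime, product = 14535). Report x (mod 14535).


Product of moduli M = 9 · 17 · 19 · 5 = 14535.
Merge one congruence at a time:
  Start: x ≡ 7 (mod 9).
  Combine with x ≡ 16 (mod 17); new modulus lcm = 153.
    Write x = 7 + 9·t and substitute into x ≡ 16 (mod 17): 9·t ≡ 16 − 7 = 9 (mod 17).
    The inverse of 9 mod 17 is 2 (since 9·2 = 18 = 1·17 + 1), so t ≡ 2·9 = 18 ≡ 1 (mod 17).
    Then x = 7 + 9·1 = 16, valid modulo lcm(9, 17) = 153: x ≡ 16 (mod 153).
  Combine with x ≡ 12 (mod 19); new modulus lcm = 2907.
    Write x = 16 + 153·t and substitute into x ≡ 12 (mod 19): 153·t ≡ 12 − 16 = -4 (mod 19).
    Reduce coefficients mod 19: 1·t ≡ 15 (mod 19).
    So t ≡ 15 (mod 19).
    Then x = 16 + 153·15 = 2311, valid modulo lcm(153, 19) = 2907: x ≡ 2311 (mod 2907).
  Combine with x ≡ 3 (mod 5); new modulus lcm = 14535.
    Write x = 2311 + 2907·t and substitute into x ≡ 3 (mod 5): 2907·t ≡ 3 − 2311 = -2308 (mod 5).
    Reduce coefficients mod 5: 2·t ≡ 2 (mod 5).
    The inverse of 2 mod 5 is 3 (since 2·3 = 6 = 1·5 + 1), so t ≡ 3·2 = 6 ≡ 1 (mod 5).
    Then x = 2311 + 2907·1 = 5218, valid modulo lcm(2907, 5) = 14535: x ≡ 5218 (mod 14535).
Verify against each original: 5218 mod 9 = 7, 5218 mod 17 = 16, 5218 mod 19 = 12, 5218 mod 5 = 3.

x ≡ 5218 (mod 14535).


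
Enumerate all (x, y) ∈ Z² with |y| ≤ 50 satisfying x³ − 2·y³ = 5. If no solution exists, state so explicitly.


The equation is x³ - 2y³ = 5. For fixed y, x³ = 2·y³ + 5, so a solution requires the RHS to be a perfect cube.
Strategy: iterate y from -50 to 50, compute RHS = 2·y³ + 5, and check whether it is a (positive or negative) perfect cube.
Check small values of y:
  y = 0: RHS = 5 is not a perfect cube.
  y = 1: RHS = 7 is not a perfect cube.
  y = -1: RHS = 3 is not a perfect cube.
  y = 2: RHS = 21 is not a perfect cube.
  y = -2: RHS = -11 is not a perfect cube.
  y = 3: RHS = 59 is not a perfect cube.
  y = -3: RHS = -49 is not a perfect cube.
Continuing the search up to |y| = 50 finds no solutions either.
No (x, y) in the scanned range satisfies the equation.

No integer solutions with |y| ≤ 50.


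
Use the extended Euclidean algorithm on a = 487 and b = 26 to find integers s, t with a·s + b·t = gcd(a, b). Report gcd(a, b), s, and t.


Euclidean algorithm on (487, 26) — divide until remainder is 0:
  487 = 18 · 26 + 19
  26 = 1 · 19 + 7
  19 = 2 · 7 + 5
  7 = 1 · 5 + 2
  5 = 2 · 2 + 1
  2 = 2 · 1 + 0
gcd(487, 26) = 1.
Track Bezout coefficients alongside the remainders: start with r₀ = 487 = a·1 + b·0 (s = 1, t = 0) and r₁ = 26 = a·0 + b·1 (s = 0, t = 1); each new remainder r_{k+1} = r_{k-1} − q_k·r_k inherits s_{k+1} = s_{k-1} − q_k·s_k, t_{k+1} = t_{k-1} − q_k·t_k, so r_k = a·s_k + b·t_k at every step:
  q = 18: r = 19, s = 1 − 18·0 = 1, t = 0 − 18·1 = -18  (check: 487·1 + 26·(-18) = 19)
  q = 1: r = 7, s = 0 − 1·1 = -1, t = 1 − 1·(-18) = 19  (check: 487·(-1) + 26·19 = 7)
  q = 2: r = 5, s = 1 − 2·(-1) = 3, t = -18 − 2·19 = -56  (check: 487·3 + 26·(-56) = 5)
  q = 1: r = 2, s = -1 − 1·3 = -4, t = 19 − 1·(-56) = 75  (check: 487·(-4) + 26·75 = 2)
  q = 2: r = 1, s = 3 − 2·(-4) = 11, t = -56 − 2·75 = -206  (check: 487·11 + 26·(-206) = 1)
The row with r = 1 (the gcd) gives the Bezout coefficients s = 11, t = -206.
Result: 487 · (11) + 26 · (-206) = 1.

gcd(487, 26) = 1; s = 11, t = -206 (check: 487·11 + 26·(-206) = 1).


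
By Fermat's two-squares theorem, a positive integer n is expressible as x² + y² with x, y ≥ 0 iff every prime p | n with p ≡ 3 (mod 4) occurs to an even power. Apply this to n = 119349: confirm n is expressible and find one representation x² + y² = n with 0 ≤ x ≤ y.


Step 1: Factor n = 119349 = 3^2 · 89 · 149.
Step 2: Check the mod-4 condition on each prime factor: 3 ≡ 3 (mod 4), exponent 2 (must be even); 89 ≡ 1 (mod 4), exponent 1; 149 ≡ 1 (mod 4), exponent 1.
All primes ≡ 3 (mod 4) appear to even exponent (or don't appear), so by the two-squares theorem n IS expressible as a sum of two squares.
Step 3: Build a representation. Group n = k² · m with k = 3 and m = 89 · 149 = 13261 (a product of primes ≡ 1 (mod 4)); a representation of m scales to one of n via (k·x)² + (k·y)² = k²(x² + y²). Each prime p ≡ 1 (mod 4) is itself a sum of two squares; find a² by testing p − a² for a perfect square:
  89: 89 − 1² = 88, 89 − 2² = 85, 89 − 3² = 80, 89 − 4² = 73, 89 − 5² = 64 = 8² ⇒ 89 = 5² + 8².
  149: 149 − 1² = 148, 149 − 2² = 145, 149 − 3² = 140, 149 − 4² = 133, 149 − 5² = 124, 149 − 6² = 113, 149 − 7² = 100 = 10² ⇒ 149 = 7² + 10².
  Combine using the Brahmagupta–Fibonacci identity (a² + b²)(c² + d²) = (ac − bd)² + (ad + bc)² = (ac + bd)² + (ad − bc)²:
  89 · 149 = 13261: from (5² + 8²)(7² + 10²), take (5·7 − 8·10, 5·10 + 8·7) = (35 − 80, 50 + 56) = (-45, 106); dropping signs (only squares matter) gives (45, 106); check 45² + 106² = 2025 + 11236 = 13261 ✓.
  Scale by k = 3: (3·45, 3·106) = (135, 318).
Step 4: Order so x ≤ y and verify: 135² + 318² = 18225 + 101124 = 119349 = n. ✓

n = 119349 = 135² + 318² (one valid representation with x ≤ y).


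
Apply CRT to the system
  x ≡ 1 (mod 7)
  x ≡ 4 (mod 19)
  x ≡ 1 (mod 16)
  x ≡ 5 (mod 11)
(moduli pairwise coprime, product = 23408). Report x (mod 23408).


Product of moduli M = 7 · 19 · 16 · 11 = 23408.
Merge one congruence at a time:
  Start: x ≡ 1 (mod 7).
  Combine with x ≡ 4 (mod 19); new modulus lcm = 133.
    Write x = 1 + 7·t and substitute into x ≡ 4 (mod 19): 7·t ≡ 4 − 1 = 3 (mod 19).
    The inverse of 7 mod 19 is 11 (since 7·11 = 77 = 4·19 + 1), so t ≡ 11·3 = 33 ≡ 14 (mod 19).
    Then x = 1 + 7·14 = 99, valid modulo lcm(7, 19) = 133: x ≡ 99 (mod 133).
  Combine with x ≡ 1 (mod 16); new modulus lcm = 2128.
    Write x = 99 + 133·t and substitute into x ≡ 1 (mod 16): 133·t ≡ 1 − 99 = -98 (mod 16).
    Reduce coefficients mod 16: 5·t ≡ 14 (mod 16).
    The inverse of 5 mod 16 is 13 (since 5·13 = 65 = 4·16 + 1), so t ≡ 13·14 = 182 ≡ 6 (mod 16).
    Then x = 99 + 133·6 = 897, valid modulo lcm(133, 16) = 2128: x ≡ 897 (mod 2128).
  Combine with x ≡ 5 (mod 11); new modulus lcm = 23408.
    Write x = 897 + 2128·t and substitute into x ≡ 5 (mod 11): 2128·t ≡ 5 − 897 = -892 (mod 11).
    Reduce coefficients mod 11: 5·t ≡ 10 (mod 11).
    The inverse of 5 mod 11 is 9 (since 5·9 = 45 = 4·11 + 1), so t ≡ 9·10 = 90 ≡ 2 (mod 11).
    Then x = 897 + 2128·2 = 5153, valid modulo lcm(2128, 11) = 23408: x ≡ 5153 (mod 23408).
Verify against each original: 5153 mod 7 = 1, 5153 mod 19 = 4, 5153 mod 16 = 1, 5153 mod 11 = 5.

x ≡ 5153 (mod 23408).


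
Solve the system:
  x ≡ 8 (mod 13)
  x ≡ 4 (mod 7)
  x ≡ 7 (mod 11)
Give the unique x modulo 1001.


Moduli 13, 7, 11 are pairwise coprime; by CRT there is a unique solution modulo M = 13 · 7 · 11 = 1001.
Solve pairwise, accumulating the modulus:
  Start with x ≡ 8 (mod 13).
  Combine with x ≡ 4 (mod 7): since gcd(13, 7) = 1, we get a unique residue mod 91.
    Write x = 8 + 13·t and substitute into x ≡ 4 (mod 7): 13·t ≡ 4 − 8 = -4 (mod 7).
    Reduce coefficients mod 7: 6·t ≡ 3 (mod 7).
    The inverse of 6 mod 7 is 6 (since 6·6 = 36 = 5·7 + 1), so t ≡ 6·3 = 18 ≡ 4 (mod 7).
    Then x = 8 + 13·4 = 60, valid modulo lcm(13, 7) = 91: x ≡ 60 (mod 91).
  Combine with x ≡ 7 (mod 11): since gcd(91, 11) = 1, we get a unique residue mod 1001.
    Write x = 60 + 91·t and substitute into x ≡ 7 (mod 11): 91·t ≡ 7 − 60 = -53 (mod 11).
    Reduce coefficients mod 11: 3·t ≡ 2 (mod 11).
    The inverse of 3 mod 11 is 4 (since 3·4 = 12 = 1·11 + 1), so t ≡ 4·2 = 8 ≡ 8 (mod 11).
    Then x = 60 + 91·8 = 788, valid modulo lcm(91, 11) = 1001: x ≡ 788 (mod 1001).
Verify: 788 mod 13 = 8 ✓, 788 mod 7 = 4 ✓, 788 mod 11 = 7 ✓.

x ≡ 788 (mod 1001).


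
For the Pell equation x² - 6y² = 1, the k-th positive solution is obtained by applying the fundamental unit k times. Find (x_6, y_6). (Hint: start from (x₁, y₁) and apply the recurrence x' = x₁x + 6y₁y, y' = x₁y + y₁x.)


Step 1: Find the fundamental solution (x₁, y₁) of x² - 6y² = 1.
  Expand √6 as a continued fraction. a₀ = ⌊√6⌋ = 2; iterate m_{k+1} = d_k·a_k − m_k, d_{k+1} = (6 − m_{k+1}²)/d_k, a_{k+1} = ⌊(a₀ + m_{k+1})/d_{k+1}⌋ (starting m₀ = 0, d₀ = 1), with convergents p_k = a_k·p_{k-1} + p_{k-2}, q_k = a_k·q_{k-1} + q_{k-2} (p₋₁ = 1, q₋₁ = 0):
  k = 0: a₀ = 2; p₀/q₀ = 2/1; p₀² − 6·q₀² = 4 − 6 = -2.
  k = 1: m = 2, d = 2, a = ⌊(2 + 2)/2⌋ = 2; p/q = (2·2 + 1)/(2·1 + 0) = 5/2; p² − 6·q² = 25 − 24 = 1.
  The first convergent with p² − 6·q² = 1 gives the fundamental solution (x₁, y₁) = (5, 2).
Step 2: Apply the recurrence (x_{n+1}, y_{n+1}) = (x₁x_n + 6y₁y_n, x₁y_n + y₁x_n) repeatedly.
  From (x_1, y_1) = (5, 2): x_2 = 5·5 + 6·2·2 = 49; y_2 = 5·2 + 2·5 = 20.
  From (x_2, y_2) = (49, 20): x_3 = 5·49 + 6·2·20 = 485; y_3 = 5·20 + 2·49 = 198.
  From (x_3, y_3) = (485, 198): x_4 = 5·485 + 6·2·198 = 4801; y_4 = 5·198 + 2·485 = 1960.
  From (x_4, y_4) = (4801, 1960): x_5 = 5·4801 + 6·2·1960 = 47525; y_5 = 5·1960 + 2·4801 = 19402.
  From (x_5, y_5) = (47525, 19402): x_6 = 5·47525 + 6·2·19402 = 470449; y_6 = 5·19402 + 2·47525 = 192060.
Step 3: Verify x_6² - 6·y_6² = 221322261601 - 221322261600 = 1 (should be 1). ✓

(x_1, y_1) = (5, 2); (x_6, y_6) = (470449, 192060).


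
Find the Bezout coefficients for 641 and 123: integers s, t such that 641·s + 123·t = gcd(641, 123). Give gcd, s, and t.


Euclidean algorithm on (641, 123) — divide until remainder is 0:
  641 = 5 · 123 + 26
  123 = 4 · 26 + 19
  26 = 1 · 19 + 7
  19 = 2 · 7 + 5
  7 = 1 · 5 + 2
  5 = 2 · 2 + 1
  2 = 2 · 1 + 0
gcd(641, 123) = 1.
Track Bezout coefficients alongside the remainders: start with r₀ = 641 = a·1 + b·0 (s = 1, t = 0) and r₁ = 123 = a·0 + b·1 (s = 0, t = 1); each new remainder r_{k+1} = r_{k-1} − q_k·r_k inherits s_{k+1} = s_{k-1} − q_k·s_k, t_{k+1} = t_{k-1} − q_k·t_k, so r_k = a·s_k + b·t_k at every step:
  q = 5: r = 26, s = 1 − 5·0 = 1, t = 0 − 5·1 = -5  (check: 641·1 + 123·(-5) = 26)
  q = 4: r = 19, s = 0 − 4·1 = -4, t = 1 − 4·(-5) = 21  (check: 641·(-4) + 123·21 = 19)
  q = 1: r = 7, s = 1 − 1·(-4) = 5, t = -5 − 1·21 = -26  (check: 641·5 + 123·(-26) = 7)
  q = 2: r = 5, s = -4 − 2·5 = -14, t = 21 − 2·(-26) = 73  (check: 641·(-14) + 123·73 = 5)
  q = 1: r = 2, s = 5 − 1·(-14) = 19, t = -26 − 1·73 = -99  (check: 641·19 + 123·(-99) = 2)
  q = 2: r = 1, s = -14 − 2·19 = -52, t = 73 − 2·(-99) = 271  (check: 641·(-52) + 123·271 = 1)
The row with r = 1 (the gcd) gives the Bezout coefficients s = -52, t = 271.
Result: 641 · (-52) + 123 · (271) = 1.

gcd(641, 123) = 1; s = -52, t = 271 (check: 641·(-52) + 123·271 = 1).


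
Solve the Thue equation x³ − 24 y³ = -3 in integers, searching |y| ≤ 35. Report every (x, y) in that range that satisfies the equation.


The equation is x³ - 24y³ = -3. For fixed y, x³ = 24·y³ − 3, so a solution requires the RHS to be a perfect cube.
Strategy: iterate y from -35 to 35, compute RHS = 24·y³ − 3, and check whether it is a (positive or negative) perfect cube.
Check small values of y:
  y = 0: RHS = -3 is not a perfect cube.
  y = 1: RHS = 21 is not a perfect cube.
  y = -1: RHS = -27 = (-3)³ ⇒ x = -3 works.
  y = 2: RHS = 189 is not a perfect cube.
  y = -2: RHS = -195 is not a perfect cube.
  y = 3: RHS = 645 is not a perfect cube.
  y = -3: RHS = -651 is not a perfect cube.
Continuing the search up to |y| = 35 finds no further solutions beyond those listed.
Collected solutions: (-3, -1).

Solutions (with |y| ≤ 35): (-3, -1).


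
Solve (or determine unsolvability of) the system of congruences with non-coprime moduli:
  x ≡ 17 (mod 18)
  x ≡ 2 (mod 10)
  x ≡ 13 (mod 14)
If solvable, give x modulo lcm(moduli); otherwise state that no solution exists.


Moduli 18, 10, 14 are not pairwise coprime, so CRT works modulo lcm(m_i) when all pairwise compatibility conditions hold.
Pairwise compatibility: gcd(m_i, m_j) must divide a_i - a_j for every pair.
Merge one congruence at a time:
  Start: x ≡ 17 (mod 18).
  Combine with x ≡ 2 (mod 10): gcd(18, 10) = 2, and 2 - 17 = -15 is NOT divisible by 2.
    ⇒ system is inconsistent (no integer solution).

No solution (the system is inconsistent).


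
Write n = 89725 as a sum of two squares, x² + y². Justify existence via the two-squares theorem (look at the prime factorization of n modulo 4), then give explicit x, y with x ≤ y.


Step 1: Factor n = 89725 = 5^2 · 37 · 97.
Step 2: Check the mod-4 condition on each prime factor: 5 ≡ 1 (mod 4), exponent 2; 37 ≡ 1 (mod 4), exponent 1; 97 ≡ 1 (mod 4), exponent 1.
All primes ≡ 3 (mod 4) appear to even exponent (or don't appear), so by the two-squares theorem n IS expressible as a sum of two squares.
Step 3: Build a representation. Group n = k² · m with k = 5 and m = 37 · 97 = 3589 (a product of primes ≡ 1 (mod 4)); a representation of m scales to one of n via (k·x)² + (k·y)² = k²(x² + y²). Each prime p ≡ 1 (mod 4) is itself a sum of two squares; find a² by testing p − a² for a perfect square:
  37: 37 − 1² = 36 = 6² ⇒ 37 = 1² + 6².
  97: 97 − 1² = 96, 97 − 2² = 93, 97 − 3² = 88, 97 − 4² = 81 = 9² ⇒ 97 = 4² + 9².
  Combine using the Brahmagupta–Fibonacci identity (a² + b²)(c² + d²) = (ac − bd)² + (ad + bc)² = (ac + bd)² + (ad − bc)²:
  37 · 97 = 3589: from (1² + 6²)(4² + 9²), take (1·4 − 6·9, 1·9 + 6·4) = (4 − 54, 9 + 24) = (-50, 33); dropping signs (only squares matter) gives (50, 33); check 50² + 33² = 2500 + 1089 = 3589 ✓.
  Scale by k = 5: (5·50, 5·33) = (250, 165).
Step 4: Order so x ≤ y and verify: 165² + 250² = 27225 + 62500 = 89725 = n. ✓

n = 89725 = 165² + 250² (one valid representation with x ≤ y).


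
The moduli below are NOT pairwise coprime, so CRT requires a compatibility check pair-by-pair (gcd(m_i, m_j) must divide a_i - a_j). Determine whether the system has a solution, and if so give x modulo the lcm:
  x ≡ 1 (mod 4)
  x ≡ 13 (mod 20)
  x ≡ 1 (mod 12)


Moduli 4, 20, 12 are not pairwise coprime, so CRT works modulo lcm(m_i) when all pairwise compatibility conditions hold.
Pairwise compatibility: gcd(m_i, m_j) must divide a_i - a_j for every pair.
Merge one congruence at a time:
  Start: x ≡ 1 (mod 4).
  Combine with x ≡ 13 (mod 20): gcd(4, 20) = 4; 13 - 1 = 12, which IS divisible by 4, so compatible.
    Write x = 1 + 4·t and substitute into x ≡ 13 (mod 20): 4·t ≡ 13 − 1 = 12 (mod 20).
    Divide the congruence (and modulus) by g = 4: 1·t ≡ 3 (mod 5).
    So t ≡ 3 (mod 5).
    Then x = 1 + 4·3 = 13, valid modulo lcm(4, 20) = 20: x ≡ 13 (mod 20).
  Combine with x ≡ 1 (mod 12): gcd(20, 12) = 4; 1 - 13 = -12, which IS divisible by 4, so compatible.
    Write x = 13 + 20·t and substitute into x ≡ 1 (mod 12): 20·t ≡ 1 − 13 = -12 (mod 12).
    Divide the congruence (and modulus) by g = 4: 5·t ≡ -3 (mod 3).
    Reduce coefficients mod 3: 2·t ≡ 0 (mod 3).
    The inverse of 2 mod 3 is 2 (since 2·2 = 4 = 1·3 + 1), so t ≡ 2·0 = 0 ≡ 0 (mod 3).
    Then x = 13 + 20·0 = 13, valid modulo lcm(20, 12) = 60: x ≡ 13 (mod 60).
Verify: 13 mod 4 = 1, 13 mod 20 = 13, 13 mod 12 = 1.

x ≡ 13 (mod 60).


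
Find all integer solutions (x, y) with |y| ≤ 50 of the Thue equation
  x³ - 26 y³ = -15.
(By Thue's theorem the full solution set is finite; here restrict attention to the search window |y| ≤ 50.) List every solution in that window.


The equation is x³ - 26y³ = -15. For fixed y, x³ = 26·y³ − 15, so a solution requires the RHS to be a perfect cube.
Strategy: iterate y from -50 to 50, compute RHS = 26·y³ − 15, and check whether it is a (positive or negative) perfect cube.
Check small values of y:
  y = 0: RHS = -15 is not a perfect cube.
  y = 1: RHS = 11 is not a perfect cube.
  y = -1: RHS = -41 is not a perfect cube.
  y = 2: RHS = 193 is not a perfect cube.
  y = -2: RHS = -223 is not a perfect cube.
  y = 3: RHS = 687 is not a perfect cube.
  y = -3: RHS = -717 is not a perfect cube.
Continuing the search up to |y| = 50 finds no solutions either.
No (x, y) in the scanned range satisfies the equation.

No integer solutions with |y| ≤ 50.


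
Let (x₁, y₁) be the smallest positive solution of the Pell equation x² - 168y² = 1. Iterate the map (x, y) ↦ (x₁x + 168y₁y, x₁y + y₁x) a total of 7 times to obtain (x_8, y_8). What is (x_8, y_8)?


Step 1: Find the fundamental solution (x₁, y₁) of x² - 168y² = 1.
  Expand √168 as a continued fraction. a₀ = ⌊√168⌋ = 12; iterate m_{k+1} = d_k·a_k − m_k, d_{k+1} = (168 − m_{k+1}²)/d_k, a_{k+1} = ⌊(a₀ + m_{k+1})/d_{k+1}⌋ (starting m₀ = 0, d₀ = 1), with convergents p_k = a_k·p_{k-1} + p_{k-2}, q_k = a_k·q_{k-1} + q_{k-2} (p₋₁ = 1, q₋₁ = 0):
  k = 0: a₀ = 12; p₀/q₀ = 12/1; p₀² − 168·q₀² = 144 − 168 = -24.
  k = 1: m = 12, d = 24, a = ⌊(12 + 12)/24⌋ = 1; p/q = (1·12 + 1)/(1·1 + 0) = 13/1; p² − 168·q² = 169 − 168 = 1.
  The first convergent with p² − 168·q² = 1 gives the fundamental solution (x₁, y₁) = (13, 1).
Step 2: Apply the recurrence (x_{n+1}, y_{n+1}) = (x₁x_n + 168y₁y_n, x₁y_n + y₁x_n) repeatedly.
  From (x_1, y_1) = (13, 1): x_2 = 13·13 + 168·1·1 = 337; y_2 = 13·1 + 1·13 = 26.
  From (x_2, y_2) = (337, 26): x_3 = 13·337 + 168·1·26 = 8749; y_3 = 13·26 + 1·337 = 675.
  From (x_3, y_3) = (8749, 675): x_4 = 13·8749 + 168·1·675 = 227137; y_4 = 13·675 + 1·8749 = 17524.
  From (x_4, y_4) = (227137, 17524): x_5 = 13·227137 + 168·1·17524 = 5896813; y_5 = 13·17524 + 1·227137 = 454949.
  From (x_5, y_5) = (5896813, 454949): x_6 = 13·5896813 + 168·1·454949 = 153090001; y_6 = 13·454949 + 1·5896813 = 11811150.
  From (x_6, y_6) = (153090001, 11811150): x_7 = 13·153090001 + 168·1·11811150 = 3974443213; y_7 = 13·11811150 + 1·153090001 = 306634951.
  From (x_7, y_7) = (3974443213, 306634951): x_8 = 13·3974443213 + 168·1·306634951 = 103182433537; y_8 = 13·306634951 + 1·3974443213 = 7960697576.
Step 3: Verify x_8² - 168·y_8² = 10646614590617422330369 - 10646614590617422330368 = 1 (should be 1). ✓

(x_1, y_1) = (13, 1); (x_8, y_8) = (103182433537, 7960697576).


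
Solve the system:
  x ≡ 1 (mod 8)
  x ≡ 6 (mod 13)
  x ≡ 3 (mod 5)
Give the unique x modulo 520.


Moduli 8, 13, 5 are pairwise coprime; by CRT there is a unique solution modulo M = 8 · 13 · 5 = 520.
Solve pairwise, accumulating the modulus:
  Start with x ≡ 1 (mod 8).
  Combine with x ≡ 6 (mod 13): since gcd(8, 13) = 1, we get a unique residue mod 104.
    Write x = 1 + 8·t and substitute into x ≡ 6 (mod 13): 8·t ≡ 6 − 1 = 5 (mod 13).
    The inverse of 8 mod 13 is 5 (since 8·5 = 40 = 3·13 + 1), so t ≡ 5·5 = 25 ≡ 12 (mod 13).
    Then x = 1 + 8·12 = 97, valid modulo lcm(8, 13) = 104: x ≡ 97 (mod 104).
  Combine with x ≡ 3 (mod 5): since gcd(104, 5) = 1, we get a unique residue mod 520.
    Write x = 97 + 104·t and substitute into x ≡ 3 (mod 5): 104·t ≡ 3 − 97 = -94 (mod 5).
    Reduce coefficients mod 5: 4·t ≡ 1 (mod 5).
    The inverse of 4 mod 5 is 4 (since 4·4 = 16 = 3·5 + 1), so t ≡ 4·1 = 4 ≡ 4 (mod 5).
    Then x = 97 + 104·4 = 513, valid modulo lcm(104, 5) = 520: x ≡ 513 (mod 520).
Verify: 513 mod 8 = 1 ✓, 513 mod 13 = 6 ✓, 513 mod 5 = 3 ✓.

x ≡ 513 (mod 520).


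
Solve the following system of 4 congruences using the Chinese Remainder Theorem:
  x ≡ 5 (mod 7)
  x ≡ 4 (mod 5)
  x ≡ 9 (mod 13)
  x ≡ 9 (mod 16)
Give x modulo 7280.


Product of moduli M = 7 · 5 · 13 · 16 = 7280.
Merge one congruence at a time:
  Start: x ≡ 5 (mod 7).
  Combine with x ≡ 4 (mod 5); new modulus lcm = 35.
    Write x = 5 + 7·t and substitute into x ≡ 4 (mod 5): 7·t ≡ 4 − 5 = -1 (mod 5).
    Reduce coefficients mod 5: 2·t ≡ 4 (mod 5).
    The inverse of 2 mod 5 is 3 (since 2·3 = 6 = 1·5 + 1), so t ≡ 3·4 = 12 ≡ 2 (mod 5).
    Then x = 5 + 7·2 = 19, valid modulo lcm(7, 5) = 35: x ≡ 19 (mod 35).
  Combine with x ≡ 9 (mod 13); new modulus lcm = 455.
    Write x = 19 + 35·t and substitute into x ≡ 9 (mod 13): 35·t ≡ 9 − 19 = -10 (mod 13).
    Reduce coefficients mod 13: 9·t ≡ 3 (mod 13).
    The inverse of 9 mod 13 is 3 (since 9·3 = 27 = 2·13 + 1), so t ≡ 3·3 = 9 ≡ 9 (mod 13).
    Then x = 19 + 35·9 = 334, valid modulo lcm(35, 13) = 455: x ≡ 334 (mod 455).
  Combine with x ≡ 9 (mod 16); new modulus lcm = 7280.
    Write x = 334 + 455·t and substitute into x ≡ 9 (mod 16): 455·t ≡ 9 − 334 = -325 (mod 16).
    Reduce coefficients mod 16: 7·t ≡ 11 (mod 16).
    The inverse of 7 mod 16 is 7 (since 7·7 = 49 = 3·16 + 1), so t ≡ 7·11 = 77 ≡ 13 (mod 16).
    Then x = 334 + 455·13 = 6249, valid modulo lcm(455, 16) = 7280: x ≡ 6249 (mod 7280).
Verify against each original: 6249 mod 7 = 5, 6249 mod 5 = 4, 6249 mod 13 = 9, 6249 mod 16 = 9.

x ≡ 6249 (mod 7280).


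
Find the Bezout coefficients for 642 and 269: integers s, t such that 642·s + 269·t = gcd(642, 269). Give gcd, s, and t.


Euclidean algorithm on (642, 269) — divide until remainder is 0:
  642 = 2 · 269 + 104
  269 = 2 · 104 + 61
  104 = 1 · 61 + 43
  61 = 1 · 43 + 18
  43 = 2 · 18 + 7
  18 = 2 · 7 + 4
  7 = 1 · 4 + 3
  4 = 1 · 3 + 1
  3 = 3 · 1 + 0
gcd(642, 269) = 1.
Track Bezout coefficients alongside the remainders: start with r₀ = 642 = a·1 + b·0 (s = 1, t = 0) and r₁ = 269 = a·0 + b·1 (s = 0, t = 1); each new remainder r_{k+1} = r_{k-1} − q_k·r_k inherits s_{k+1} = s_{k-1} − q_k·s_k, t_{k+1} = t_{k-1} − q_k·t_k, so r_k = a·s_k + b·t_k at every step:
  q = 2: r = 104, s = 1 − 2·0 = 1, t = 0 − 2·1 = -2  (check: 642·1 + 269·(-2) = 104)
  q = 2: r = 61, s = 0 − 2·1 = -2, t = 1 − 2·(-2) = 5  (check: 642·(-2) + 269·5 = 61)
  q = 1: r = 43, s = 1 − 1·(-2) = 3, t = -2 − 1·5 = -7  (check: 642·3 + 269·(-7) = 43)
  q = 1: r = 18, s = -2 − 1·3 = -5, t = 5 − 1·(-7) = 12  (check: 642·(-5) + 269·12 = 18)
  q = 2: r = 7, s = 3 − 2·(-5) = 13, t = -7 − 2·12 = -31  (check: 642·13 + 269·(-31) = 7)
  q = 2: r = 4, s = -5 − 2·13 = -31, t = 12 − 2·(-31) = 74  (check: 642·(-31) + 269·74 = 4)
  q = 1: r = 3, s = 13 − 1·(-31) = 44, t = -31 − 1·74 = -105  (check: 642·44 + 269·(-105) = 3)
  q = 1: r = 1, s = -31 − 1·44 = -75, t = 74 − 1·(-105) = 179  (check: 642·(-75) + 269·179 = 1)
The row with r = 1 (the gcd) gives the Bezout coefficients s = -75, t = 179.
Result: 642 · (-75) + 269 · (179) = 1.

gcd(642, 269) = 1; s = -75, t = 179 (check: 642·(-75) + 269·179 = 1).


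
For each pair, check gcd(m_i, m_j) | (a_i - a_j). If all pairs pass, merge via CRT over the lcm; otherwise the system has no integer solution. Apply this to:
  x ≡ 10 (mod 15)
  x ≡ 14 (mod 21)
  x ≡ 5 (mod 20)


Moduli 15, 21, 20 are not pairwise coprime, so CRT works modulo lcm(m_i) when all pairwise compatibility conditions hold.
Pairwise compatibility: gcd(m_i, m_j) must divide a_i - a_j for every pair.
Merge one congruence at a time:
  Start: x ≡ 10 (mod 15).
  Combine with x ≡ 14 (mod 21): gcd(15, 21) = 3, and 14 - 10 = 4 is NOT divisible by 3.
    ⇒ system is inconsistent (no integer solution).

No solution (the system is inconsistent).


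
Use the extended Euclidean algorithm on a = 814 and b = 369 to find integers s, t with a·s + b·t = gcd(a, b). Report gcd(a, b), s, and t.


Euclidean algorithm on (814, 369) — divide until remainder is 0:
  814 = 2 · 369 + 76
  369 = 4 · 76 + 65
  76 = 1 · 65 + 11
  65 = 5 · 11 + 10
  11 = 1 · 10 + 1
  10 = 10 · 1 + 0
gcd(814, 369) = 1.
Track Bezout coefficients alongside the remainders: start with r₀ = 814 = a·1 + b·0 (s = 1, t = 0) and r₁ = 369 = a·0 + b·1 (s = 0, t = 1); each new remainder r_{k+1} = r_{k-1} − q_k·r_k inherits s_{k+1} = s_{k-1} − q_k·s_k, t_{k+1} = t_{k-1} − q_k·t_k, so r_k = a·s_k + b·t_k at every step:
  q = 2: r = 76, s = 1 − 2·0 = 1, t = 0 − 2·1 = -2  (check: 814·1 + 369·(-2) = 76)
  q = 4: r = 65, s = 0 − 4·1 = -4, t = 1 − 4·(-2) = 9  (check: 814·(-4) + 369·9 = 65)
  q = 1: r = 11, s = 1 − 1·(-4) = 5, t = -2 − 1·9 = -11  (check: 814·5 + 369·(-11) = 11)
  q = 5: r = 10, s = -4 − 5·5 = -29, t = 9 − 5·(-11) = 64  (check: 814·(-29) + 369·64 = 10)
  q = 1: r = 1, s = 5 − 1·(-29) = 34, t = -11 − 1·64 = -75  (check: 814·34 + 369·(-75) = 1)
The row with r = 1 (the gcd) gives the Bezout coefficients s = 34, t = -75.
Result: 814 · (34) + 369 · (-75) = 1.

gcd(814, 369) = 1; s = 34, t = -75 (check: 814·34 + 369·(-75) = 1).


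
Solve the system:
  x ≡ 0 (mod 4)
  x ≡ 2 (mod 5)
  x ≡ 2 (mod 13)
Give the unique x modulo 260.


Moduli 4, 5, 13 are pairwise coprime; by CRT there is a unique solution modulo M = 4 · 5 · 13 = 260.
Solve pairwise, accumulating the modulus:
  Start with x ≡ 0 (mod 4).
  Combine with x ≡ 2 (mod 5): since gcd(4, 5) = 1, we get a unique residue mod 20.
    Write x = 0 + 4·t and substitute into x ≡ 2 (mod 5): 4·t ≡ 2 − 0 = 2 (mod 5).
    The inverse of 4 mod 5 is 4 (since 4·4 = 16 = 3·5 + 1), so t ≡ 4·2 = 8 ≡ 3 (mod 5).
    Then x = 0 + 4·3 = 12, valid modulo lcm(4, 5) = 20: x ≡ 12 (mod 20).
  Combine with x ≡ 2 (mod 13): since gcd(20, 13) = 1, we get a unique residue mod 260.
    Write x = 12 + 20·t and substitute into x ≡ 2 (mod 13): 20·t ≡ 2 − 12 = -10 (mod 13).
    Reduce coefficients mod 13: 7·t ≡ 3 (mod 13).
    The inverse of 7 mod 13 is 2 (since 7·2 = 14 = 1·13 + 1), so t ≡ 2·3 = 6 ≡ 6 (mod 13).
    Then x = 12 + 20·6 = 132, valid modulo lcm(20, 13) = 260: x ≡ 132 (mod 260).
Verify: 132 mod 4 = 0 ✓, 132 mod 5 = 2 ✓, 132 mod 13 = 2 ✓.

x ≡ 132 (mod 260).


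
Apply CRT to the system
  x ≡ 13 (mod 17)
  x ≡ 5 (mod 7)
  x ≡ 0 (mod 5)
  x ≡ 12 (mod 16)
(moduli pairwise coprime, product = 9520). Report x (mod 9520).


Product of moduli M = 17 · 7 · 5 · 16 = 9520.
Merge one congruence at a time:
  Start: x ≡ 13 (mod 17).
  Combine with x ≡ 5 (mod 7); new modulus lcm = 119.
    Write x = 13 + 17·t and substitute into x ≡ 5 (mod 7): 17·t ≡ 5 − 13 = -8 (mod 7).
    Reduce coefficients mod 7: 3·t ≡ 6 (mod 7).
    The inverse of 3 mod 7 is 5 (since 3·5 = 15 = 2·7 + 1), so t ≡ 5·6 = 30 ≡ 2 (mod 7).
    Then x = 13 + 17·2 = 47, valid modulo lcm(17, 7) = 119: x ≡ 47 (mod 119).
  Combine with x ≡ 0 (mod 5); new modulus lcm = 595.
    Write x = 47 + 119·t and substitute into x ≡ 0 (mod 5): 119·t ≡ 0 − 47 = -47 (mod 5).
    Reduce coefficients mod 5: 4·t ≡ 3 (mod 5).
    The inverse of 4 mod 5 is 4 (since 4·4 = 16 = 3·5 + 1), so t ≡ 4·3 = 12 ≡ 2 (mod 5).
    Then x = 47 + 119·2 = 285, valid modulo lcm(119, 5) = 595: x ≡ 285 (mod 595).
  Combine with x ≡ 12 (mod 16); new modulus lcm = 9520.
    Write x = 285 + 595·t and substitute into x ≡ 12 (mod 16): 595·t ≡ 12 − 285 = -273 (mod 16).
    Reduce coefficients mod 16: 3·t ≡ 15 (mod 16).
    The inverse of 3 mod 16 is 11 (since 3·11 = 33 = 2·16 + 1), so t ≡ 11·15 = 165 ≡ 5 (mod 16).
    Then x = 285 + 595·5 = 3260, valid modulo lcm(595, 16) = 9520: x ≡ 3260 (mod 9520).
Verify against each original: 3260 mod 17 = 13, 3260 mod 7 = 5, 3260 mod 5 = 0, 3260 mod 16 = 12.

x ≡ 3260 (mod 9520).


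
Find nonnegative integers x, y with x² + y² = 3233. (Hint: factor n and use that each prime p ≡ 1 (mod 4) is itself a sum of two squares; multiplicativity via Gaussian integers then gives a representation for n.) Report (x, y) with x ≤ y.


Step 1: Factor n = 3233 = 53 · 61.
Step 2: Check the mod-4 condition on each prime factor: 53 ≡ 1 (mod 4), exponent 1; 61 ≡ 1 (mod 4), exponent 1.
All primes ≡ 3 (mod 4) appear to even exponent (or don't appear), so by the two-squares theorem n IS expressible as a sum of two squares.
Step 3: Build a representation. Here n = 53 · 61 is a product of primes ≡ 1 (mod 4). Each prime p ≡ 1 (mod 4) is itself a sum of two squares; find a² by testing p − a² for a perfect square:
  53: 53 − 1² = 52, 53 − 2² = 49 = 7² ⇒ 53 = 2² + 7².
  61: 61 − 1² = 60, 61 − 2² = 57, 61 − 3² = 52, 61 − 4² = 45, 61 − 5² = 36 = 6² ⇒ 61 = 5² + 6².
  Combine using the Brahmagupta–Fibonacci identity (a² + b²)(c² + d²) = (ac − bd)² + (ad + bc)² = (ac + bd)² + (ad − bc)²:
  53 · 61 = 3233: from (2² + 7²)(5² + 6²), take (2·5 − 7·6, 2·6 + 7·5) = (10 − 42, 12 + 35) = (-32, 47); dropping signs (only squares matter) gives (32, 47); check 32² + 47² = 1024 + 2209 = 3233 ✓.
Step 4: Order so x ≤ y and verify: 32² + 47² = 1024 + 2209 = 3233 = n. ✓

n = 3233 = 32² + 47² (one valid representation with x ≤ y).


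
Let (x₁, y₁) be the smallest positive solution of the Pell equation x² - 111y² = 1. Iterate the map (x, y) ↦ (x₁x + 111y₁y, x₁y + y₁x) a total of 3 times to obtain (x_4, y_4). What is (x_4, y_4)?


Step 1: Find the fundamental solution (x₁, y₁) of x² - 111y² = 1.
  Expand √111 as a continued fraction. a₀ = ⌊√111⌋ = 10; iterate m_{k+1} = d_k·a_k − m_k, d_{k+1} = (111 − m_{k+1}²)/d_k, a_{k+1} = ⌊(a₀ + m_{k+1})/d_{k+1}⌋ (starting m₀ = 0, d₀ = 1), with convergents p_k = a_k·p_{k-1} + p_{k-2}, q_k = a_k·q_{k-1} + q_{k-2} (p₋₁ = 1, q₋₁ = 0):
  k = 0: a₀ = 10; p₀/q₀ = 10/1; p₀² − 111·q₀² = 100 − 111 = -11.
  k = 1: m = 10, d = 11, a = ⌊(10 + 10)/11⌋ = 1; p/q = (1·10 + 1)/(1·1 + 0) = 11/1; p² − 111·q² = 121 − 111 = 10.
  k = 2: m = 1, d = 10, a = ⌊(10 + 1)/10⌋ = 1; p/q = (1·11 + 10)/(1·1 + 1) = 21/2; p² − 111·q² = 441 − 444 = -3.
  k = 3: m = 9, d = 3, a = ⌊(10 + 9)/3⌋ = 6; p/q = (6·21 + 11)/(6·2 + 1) = 137/13; p² − 111·q² = 18769 − 18759 = 10.
  k = 4: m = 9, d = 10, a = ⌊(10 + 9)/10⌋ = 1; p/q = (1·137 + 21)/(1·13 + 2) = 158/15; p² − 111·q² = 24964 − 24975 = -11.
  k = 5: m = 1, d = 11, a = ⌊(10 + 1)/11⌋ = 1; p/q = (1·158 + 137)/(1·15 + 13) = 295/28; p² − 111·q² = 87025 − 87024 = 1.
  The first convergent with p² − 111·q² = 1 gives the fundamental solution (x₁, y₁) = (295, 28).
Step 2: Apply the recurrence (x_{n+1}, y_{n+1}) = (x₁x_n + 111y₁y_n, x₁y_n + y₁x_n) repeatedly.
  From (x_1, y_1) = (295, 28): x_2 = 295·295 + 111·28·28 = 174049; y_2 = 295·28 + 28·295 = 16520.
  From (x_2, y_2) = (174049, 16520): x_3 = 295·174049 + 111·28·16520 = 102688615; y_3 = 295·16520 + 28·174049 = 9746772.
  From (x_3, y_3) = (102688615, 9746772): x_4 = 295·102688615 + 111·28·9746772 = 60586108801; y_4 = 295·9746772 + 28·102688615 = 5750578960.
Step 3: Verify x_4² - 111·y_4² = 3670676579646609657601 - 3670676579646609657600 = 1 (should be 1). ✓

(x_1, y_1) = (295, 28); (x_4, y_4) = (60586108801, 5750578960).


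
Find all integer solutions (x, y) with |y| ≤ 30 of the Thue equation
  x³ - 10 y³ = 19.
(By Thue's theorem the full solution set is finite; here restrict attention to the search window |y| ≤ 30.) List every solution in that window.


The equation is x³ - 10y³ = 19. For fixed y, x³ = 10·y³ + 19, so a solution requires the RHS to be a perfect cube.
Strategy: iterate y from -30 to 30, compute RHS = 10·y³ + 19, and check whether it is a (positive or negative) perfect cube.
Check small values of y:
  y = 0: RHS = 19 is not a perfect cube.
  y = 1: RHS = 29 is not a perfect cube.
  y = -1: RHS = 9 is not a perfect cube.
  y = 2: RHS = 99 is not a perfect cube.
  y = -2: RHS = -61 is not a perfect cube.
  y = 3: RHS = 289 is not a perfect cube.
  y = -3: RHS = -251 is not a perfect cube.
Continuing the search up to |y| = 30 finds no solutions either.
No (x, y) in the scanned range satisfies the equation.

No integer solutions with |y| ≤ 30.


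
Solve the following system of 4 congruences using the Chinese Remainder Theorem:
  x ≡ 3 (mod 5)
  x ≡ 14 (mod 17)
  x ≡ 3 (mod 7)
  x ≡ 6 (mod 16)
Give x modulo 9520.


Product of moduli M = 5 · 17 · 7 · 16 = 9520.
Merge one congruence at a time:
  Start: x ≡ 3 (mod 5).
  Combine with x ≡ 14 (mod 17); new modulus lcm = 85.
    Write x = 3 + 5·t and substitute into x ≡ 14 (mod 17): 5·t ≡ 14 − 3 = 11 (mod 17).
    The inverse of 5 mod 17 is 7 (since 5·7 = 35 = 2·17 + 1), so t ≡ 7·11 = 77 ≡ 9 (mod 17).
    Then x = 3 + 5·9 = 48, valid modulo lcm(5, 17) = 85: x ≡ 48 (mod 85).
  Combine with x ≡ 3 (mod 7); new modulus lcm = 595.
    Write x = 48 + 85·t and substitute into x ≡ 3 (mod 7): 85·t ≡ 3 − 48 = -45 (mod 7).
    Reduce coefficients mod 7: 1·t ≡ 4 (mod 7).
    So t ≡ 4 (mod 7).
    Then x = 48 + 85·4 = 388, valid modulo lcm(85, 7) = 595: x ≡ 388 (mod 595).
  Combine with x ≡ 6 (mod 16); new modulus lcm = 9520.
    Write x = 388 + 595·t and substitute into x ≡ 6 (mod 16): 595·t ≡ 6 − 388 = -382 (mod 16).
    Reduce coefficients mod 16: 3·t ≡ 2 (mod 16).
    The inverse of 3 mod 16 is 11 (since 3·11 = 33 = 2·16 + 1), so t ≡ 11·2 = 22 ≡ 6 (mod 16).
    Then x = 388 + 595·6 = 3958, valid modulo lcm(595, 16) = 9520: x ≡ 3958 (mod 9520).
Verify against each original: 3958 mod 5 = 3, 3958 mod 17 = 14, 3958 mod 7 = 3, 3958 mod 16 = 6.

x ≡ 3958 (mod 9520).


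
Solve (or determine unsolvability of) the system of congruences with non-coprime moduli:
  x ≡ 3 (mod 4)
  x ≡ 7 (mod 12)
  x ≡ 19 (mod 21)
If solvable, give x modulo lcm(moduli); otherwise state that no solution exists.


Moduli 4, 12, 21 are not pairwise coprime, so CRT works modulo lcm(m_i) when all pairwise compatibility conditions hold.
Pairwise compatibility: gcd(m_i, m_j) must divide a_i - a_j for every pair.
Merge one congruence at a time:
  Start: x ≡ 3 (mod 4).
  Combine with x ≡ 7 (mod 12): gcd(4, 12) = 4; 7 - 3 = 4, which IS divisible by 4, so compatible.
    Write x = 3 + 4·t and substitute into x ≡ 7 (mod 12): 4·t ≡ 7 − 3 = 4 (mod 12).
    Divide the congruence (and modulus) by g = 4: 1·t ≡ 1 (mod 3).
    So t ≡ 1 (mod 3).
    Then x = 3 + 4·1 = 7, valid modulo lcm(4, 12) = 12: x ≡ 7 (mod 12).
  Combine with x ≡ 19 (mod 21): gcd(12, 21) = 3; 19 - 7 = 12, which IS divisible by 3, so compatible.
    Write x = 7 + 12·t and substitute into x ≡ 19 (mod 21): 12·t ≡ 19 − 7 = 12 (mod 21).
    Divide the congruence (and modulus) by g = 3: 4·t ≡ 4 (mod 7).
    The inverse of 4 mod 7 is 2 (since 4·2 = 8 = 1·7 + 1), so t ≡ 2·4 = 8 ≡ 1 (mod 7).
    Then x = 7 + 12·1 = 19, valid modulo lcm(12, 21) = 84: x ≡ 19 (mod 84).
Verify: 19 mod 4 = 3, 19 mod 12 = 7, 19 mod 21 = 19.

x ≡ 19 (mod 84).
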